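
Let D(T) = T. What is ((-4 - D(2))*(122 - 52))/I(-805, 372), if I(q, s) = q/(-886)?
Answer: -10632/23 ≈ -462.26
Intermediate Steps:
I(q, s) = -q/886 (I(q, s) = q*(-1/886) = -q/886)
((-4 - D(2))*(122 - 52))/I(-805, 372) = ((-4 - 1*2)*(122 - 52))/((-1/886*(-805))) = ((-4 - 2)*70)/(805/886) = -6*70*(886/805) = -420*886/805 = -10632/23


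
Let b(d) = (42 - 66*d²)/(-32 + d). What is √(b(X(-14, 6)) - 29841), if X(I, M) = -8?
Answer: 3*I*√330405/10 ≈ 172.44*I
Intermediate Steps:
b(d) = (42 - 66*d²)/(-32 + d)
√(b(X(-14, 6)) - 29841) = √(6*(7 - 11*(-8)²)/(-32 - 8) - 29841) = √(6*(7 - 11*64)/(-40) - 29841) = √(6*(-1/40)*(7 - 704) - 29841) = √(6*(-1/40)*(-697) - 29841) = √(2091/20 - 29841) = √(-594729/20) = 3*I*√330405/10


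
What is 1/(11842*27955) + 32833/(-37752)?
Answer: -5434569196439/6248769744360 ≈ -0.86970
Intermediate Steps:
1/(11842*27955) + 32833/(-37752) = (1/11842)*(1/27955) + 32833*(-1/37752) = 1/331043110 - 32833/37752 = -5434569196439/6248769744360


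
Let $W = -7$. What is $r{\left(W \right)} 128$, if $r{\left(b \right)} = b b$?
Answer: $6272$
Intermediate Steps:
$r{\left(b \right)} = b^{2}$
$r{\left(W \right)} 128 = \left(-7\right)^{2} \cdot 128 = 49 \cdot 128 = 6272$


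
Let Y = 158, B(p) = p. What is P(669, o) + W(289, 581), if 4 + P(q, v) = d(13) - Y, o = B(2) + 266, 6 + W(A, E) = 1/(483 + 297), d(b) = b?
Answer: -120899/780 ≈ -155.00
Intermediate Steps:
W(A, E) = -4679/780 (W(A, E) = -6 + 1/(483 + 297) = -6 + 1/780 = -4679/780)
o = 268 (o = 2 + 266 = 268)
P(q, v) = -149 (P(q, v) = -4 + (13 - 1*158) = -4 + (13 - 158) = -4 - 145 = -149)
P(669, o) + W(289, 581) = -149 - 4679/780 = -120899/780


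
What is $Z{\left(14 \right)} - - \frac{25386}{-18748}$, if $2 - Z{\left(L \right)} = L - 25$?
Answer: $\frac{109169}{9374} \approx 11.646$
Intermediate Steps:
$Z{\left(L \right)} = 27 - L$ ($Z{\left(L \right)} = 2 - \left(L - 25\right) = 2 - \left(-25 + L\right) = 27 - L$)
$Z{\left(14 \right)} - - \frac{25386}{-18748} = \left(27 - 14\right) - - \frac{25386}{-18748} = \left(27 - 14\right) - \left(-25386\right) \left(- \frac{1}{18748}\right) = 13 - \frac{12693}{9374} = \frac{109169}{9374}$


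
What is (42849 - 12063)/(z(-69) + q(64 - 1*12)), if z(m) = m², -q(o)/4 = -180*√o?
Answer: -5428598/158877 + 1641920*√13/158877 ≈ 3.0931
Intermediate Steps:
q(o) = 720*√o (q(o) = -(-720)*√o = 720*√o)
(42849 - 12063)/(z(-69) + q(64 - 1*12)) = (42849 - 12063)/((-69)² + 720*√(64 - 1*12)) = 30786/(4761 + 720*√(64 - 12)) = 30786/(4761 + 720*√52) = 30786/(4761 + 720*(2*√13)) = 30786/(4761 + 1440*√13)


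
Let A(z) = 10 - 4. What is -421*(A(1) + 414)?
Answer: -176820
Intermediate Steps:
A(z) = 6
-421*(A(1) + 414) = -421*(6 + 414) = -421*420 = -176820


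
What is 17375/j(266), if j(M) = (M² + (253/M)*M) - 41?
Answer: 17375/70968 ≈ 0.24483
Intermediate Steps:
j(M) = 212 + M² (j(M) = (M² + 253) - 41 = (253 + M²) - 41 = 212 + M²)
17375/j(266) = 17375/(212 + 266²) = 17375/(212 + 70756) = 17375/70968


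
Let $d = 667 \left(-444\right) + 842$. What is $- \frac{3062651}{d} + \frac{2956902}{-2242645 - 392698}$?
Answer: $\frac{7197944972281}{778232599958} \approx 9.2491$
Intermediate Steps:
$d = -295306$ ($d = -296148 + 842 = -295306$)
$- \frac{3062651}{d} + \frac{2956902}{-2242645 - 392698} = - \frac{3062651}{-295306} + \frac{2956902}{-2242645 - 392698} = \left(-3062651\right) \left(- \frac{1}{295306}\right) + \frac{2956902}{-2635343} = \frac{3062651}{295306} + 2956902 \left(- \frac{1}{2635343}\right) = \frac{3062651}{295306} - \frac{2956902}{2635343} = \frac{7197944972281}{778232599958}$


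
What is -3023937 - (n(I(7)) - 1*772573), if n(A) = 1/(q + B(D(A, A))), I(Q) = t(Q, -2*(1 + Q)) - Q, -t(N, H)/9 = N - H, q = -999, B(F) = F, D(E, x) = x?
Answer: -2730904531/1213 ≈ -2.2514e+6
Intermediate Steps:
t(N, H) = -9*N + 9*H (t(N, H) = -9*(N - H) = -9*N + 9*H)
I(Q) = -18 - 28*Q (I(Q) = (-9*Q + 9*(-2*(1 + Q))) - Q = (-9*Q + 9*(-2 - 2*Q)) - Q = (-9*Q + (-18 - 18*Q)) - Q = (-18 - 27*Q) - Q = -18 - 28*Q)
n(A) = 1/(-999 + A)
-3023937 - (n(I(7)) - 1*772573) = -3023937 - (1/(-999 + (-18 - 28*7)) - 1*772573) = -3023937 - (1/(-999 + (-18 - 196)) - 772573) = -3023937 - (1/(-999 - 214) - 772573) = -3023937 - (1/(-1213) - 772573) = -3023937 - (-1/1213 - 772573) = -3023937 - 1*(-937131050/1213) = -3023937 + 937131050/1213 = -2730904531/1213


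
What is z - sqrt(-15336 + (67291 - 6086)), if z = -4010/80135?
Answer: -802/16027 - sqrt(45869) ≈ -214.22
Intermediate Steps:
z = -802/16027 (z = -4010*1/80135 = -802/16027 ≈ -0.050041)
z - sqrt(-15336 + (67291 - 6086)) = -802/16027 - sqrt(-15336 + (67291 - 6086)) = -802/16027 - sqrt(-15336 + 61205) = -802/16027 - sqrt(45869)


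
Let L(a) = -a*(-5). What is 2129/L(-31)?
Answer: -2129/155 ≈ -13.735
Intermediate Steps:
L(a) = 5*a (L(a) = -(-5)*a = 5*a)
2129/L(-31) = 2129/((5*(-31))) = 2129/(-155) = 2129*(-1/155) = -2129/155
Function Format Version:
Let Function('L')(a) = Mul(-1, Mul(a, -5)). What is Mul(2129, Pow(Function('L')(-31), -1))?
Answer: Rational(-2129, 155) ≈ -13.735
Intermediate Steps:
Function('L')(a) = Mul(5, a) (Function('L')(a) = Mul(-1, Mul(-5, a)) = Mul(5, a))
Mul(2129, Pow(Function('L')(-31), -1)) = Mul(2129, Pow(Mul(5, -31), -1)) = Mul(2129, Pow(-155, -1)) = Mul(2129, Rational(-1, 155)) = Rational(-2129, 155)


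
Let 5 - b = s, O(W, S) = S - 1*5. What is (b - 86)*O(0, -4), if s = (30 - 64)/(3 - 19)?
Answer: 5985/8 ≈ 748.13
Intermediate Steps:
O(W, S) = -5 + S (O(W, S) = S - 5 = -5 + S)
s = 17/8 (s = -34/(-16) = -34*(-1/16) = 17/8 ≈ 2.1250)
b = 23/8 (b = 5 - 1*17/8 = 5 - 17/8 = 23/8 ≈ 2.8750)
(b - 86)*O(0, -4) = (23/8 - 86)*(-5 - 4) = -665/8*(-9) = 5985/8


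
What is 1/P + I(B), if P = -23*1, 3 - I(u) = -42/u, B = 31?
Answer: 3074/713 ≈ 4.3114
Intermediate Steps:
I(u) = 3 + 42/u (I(u) = 3 - (-42)/u = 3 + 42/u)
P = -23
1/P + I(B) = 1/(-23) + (3 + 42/31) = -1/23 + (3 + 42*(1/31)) = -1/23 + (3 + 42/31) = -1/23 + 135/31 = 3074/713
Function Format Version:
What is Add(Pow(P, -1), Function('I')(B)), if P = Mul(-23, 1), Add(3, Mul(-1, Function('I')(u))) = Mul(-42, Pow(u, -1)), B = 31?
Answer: Rational(3074, 713) ≈ 4.3114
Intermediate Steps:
Function('I')(u) = Add(3, Mul(42, Pow(u, -1))) (Function('I')(u) = Add(3, Mul(-1, Mul(-42, Pow(u, -1)))) = Add(3, Mul(42, Pow(u, -1))))
P = -23
Add(Pow(P, -1), Function('I')(B)) = Add(Pow(-23, -1), Add(3, Mul(42, Pow(31, -1)))) = Add(Rational(-1, 23), Add(3, Mul(42, Rational(1, 31)))) = Add(Rational(-1, 23), Add(3, Rational(42, 31))) = Add(Rational(-1, 23), Rational(135, 31)) = Rational(3074, 713)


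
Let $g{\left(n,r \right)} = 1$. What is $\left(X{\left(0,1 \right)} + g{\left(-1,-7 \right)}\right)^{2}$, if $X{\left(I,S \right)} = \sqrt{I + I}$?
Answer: $1$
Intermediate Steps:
$X{\left(I,S \right)} = \sqrt{2} \sqrt{I}$ ($X{\left(I,S \right)} = \sqrt{2 I} = \sqrt{2} \sqrt{I}$)
$\left(X{\left(0,1 \right)} + g{\left(-1,-7 \right)}\right)^{2} = \left(\sqrt{2} \sqrt{0} + 1\right)^{2} = \left(\sqrt{2} \cdot 0 + 1\right)^{2} = \left(0 + 1\right)^{2} = 1^{2} = 1$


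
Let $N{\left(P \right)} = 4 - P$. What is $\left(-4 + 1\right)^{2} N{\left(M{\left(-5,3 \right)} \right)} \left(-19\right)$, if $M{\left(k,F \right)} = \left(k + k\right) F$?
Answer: $-5814$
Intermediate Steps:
$M{\left(k,F \right)} = 2 F k$ ($M{\left(k,F \right)} = 2 k F = 2 F k$)
$\left(-4 + 1\right)^{2} N{\left(M{\left(-5,3 \right)} \right)} \left(-19\right) = \left(-4 + 1\right)^{2} \left(4 - 2 \cdot 3 \left(-5\right)\right) \left(-19\right) = \left(-3\right)^{2} \left(4 - -30\right) \left(-19\right) = 9 \left(4 + 30\right) \left(-19\right) = 9 \cdot 34 \left(-19\right) = 306 \left(-19\right) = -5814$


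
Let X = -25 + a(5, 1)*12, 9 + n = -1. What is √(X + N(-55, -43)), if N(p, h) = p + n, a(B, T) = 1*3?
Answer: 3*I*√6 ≈ 7.3485*I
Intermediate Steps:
n = -10 (n = -9 - 1 = -10)
a(B, T) = 3
N(p, h) = -10 + p (N(p, h) = p - 10 = -10 + p)
X = 11 (X = -25 + 3*12 = -25 + 36 = 11)
√(X + N(-55, -43)) = √(11 + (-10 - 55)) = √(11 - 65) = √(-54) = 3*I*√6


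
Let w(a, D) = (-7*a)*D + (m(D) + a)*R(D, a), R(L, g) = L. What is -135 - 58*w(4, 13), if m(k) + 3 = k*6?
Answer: -38589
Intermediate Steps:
m(k) = -3 + 6*k (m(k) = -3 + k*6 = -3 + 6*k)
w(a, D) = D*(-3 + a + 6*D) - 7*D*a (w(a, D) = (-7*a)*D + ((-3 + 6*D) + a)*D = -7*D*a + (-3 + a + 6*D)*D = -7*D*a + D*(-3 + a + 6*D) = D*(-3 + a + 6*D) - 7*D*a)
-135 - 58*w(4, 13) = -135 - 174*13*(-1 - 2*4 + 2*13) = -135 - 174*13*(-1 - 8 + 26) = -135 - 174*13*17 = -135 - 58*663 = -135 - 38454 = -38589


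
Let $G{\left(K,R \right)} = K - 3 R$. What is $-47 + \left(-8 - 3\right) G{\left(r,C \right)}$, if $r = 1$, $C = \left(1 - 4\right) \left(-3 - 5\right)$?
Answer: $734$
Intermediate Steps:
$C = 24$ ($C = \left(-3\right) \left(-8\right) = 24$)
$-47 + \left(-8 - 3\right) G{\left(r,C \right)} = -47 + \left(-8 - 3\right) \left(1 - 72\right) = -47 - -781 = -47 + 781 = 734$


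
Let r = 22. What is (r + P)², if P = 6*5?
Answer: 2704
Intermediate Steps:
P = 30
(r + P)² = (22 + 30)² = 52² = 2704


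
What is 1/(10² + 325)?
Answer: 1/425 ≈ 0.0023529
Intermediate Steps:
1/(10² + 325) = 1/(100 + 325) = 1/425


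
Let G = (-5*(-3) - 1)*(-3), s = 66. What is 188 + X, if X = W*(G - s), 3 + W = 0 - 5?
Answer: 1052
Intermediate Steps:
G = -42 (G = (15 - 1)*(-3) = 14*(-3) = -42)
W = -8 (W = -3 + (0 - 5) = -3 - 5 = -8)
X = 864 (X = -8*(-42 - 1*66) = -8*(-42 - 66) = -8*(-108) = 864)
188 + X = 188 + 864 = 1052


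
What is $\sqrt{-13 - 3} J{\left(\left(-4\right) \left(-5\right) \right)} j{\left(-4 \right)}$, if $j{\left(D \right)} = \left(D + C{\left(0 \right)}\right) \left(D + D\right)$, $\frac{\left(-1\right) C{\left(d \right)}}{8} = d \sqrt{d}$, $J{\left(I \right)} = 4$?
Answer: $512 i \approx 512.0 i$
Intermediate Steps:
$C{\left(d \right)} = - 8 d^{\frac{3}{2}}$ ($C{\left(d \right)} = - 8 d \sqrt{d} = - 8 d^{\frac{3}{2}}$)
$j{\left(D \right)} = 2 D^{2}$ ($j{\left(D \right)} = \left(D - 8 \cdot 0^{\frac{3}{2}}\right) \left(D + D\right) = \left(D - 0\right) 2 D = \left(D + 0\right) 2 D = D 2 D = 2 D^{2}$)
$\sqrt{-13 - 3} J{\left(\left(-4\right) \left(-5\right) \right)} j{\left(-4 \right)} = \sqrt{-13 - 3} \cdot 4 \cdot 2 \left(-4\right)^{2} = \sqrt{-16} \cdot 4 \cdot 2 \cdot 16 = 4 i 4 \cdot 32 = 16 i 32 = 512 i$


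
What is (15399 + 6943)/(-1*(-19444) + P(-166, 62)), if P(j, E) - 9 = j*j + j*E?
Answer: 22342/36717 ≈ 0.60849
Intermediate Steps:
P(j, E) = 9 + j² + E*j (P(j, E) = 9 + (j*j + j*E) = 9 + (j² + E*j) = 9 + j² + E*j)
(15399 + 6943)/(-1*(-19444) + P(-166, 62)) = (15399 + 6943)/(-1*(-19444) + (9 + (-166)² + 62*(-166))) = 22342/(19444 + (9 + 27556 - 10292)) = 22342/(19444 + 17273) = 22342/36717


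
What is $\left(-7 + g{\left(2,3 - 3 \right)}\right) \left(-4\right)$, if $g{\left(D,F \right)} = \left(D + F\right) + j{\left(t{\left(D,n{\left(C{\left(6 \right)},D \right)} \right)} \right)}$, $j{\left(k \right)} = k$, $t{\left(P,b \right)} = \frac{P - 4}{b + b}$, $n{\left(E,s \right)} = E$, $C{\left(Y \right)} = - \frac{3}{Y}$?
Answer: $12$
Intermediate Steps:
$t{\left(P,b \right)} = \frac{-4 + P}{2 b}$
$g{\left(D,F \right)} = 4 + F$ ($g{\left(D,F \right)} = \left(D + F\right) + \frac{-4 + D}{2 \left(- \frac{3}{6}\right)} = \left(D + F\right) + \frac{-4 + D}{2 \left(\left(-3\right) \frac{1}{6}\right)} = \left(D + F\right) + \frac{-4 + D}{2 \left(- \frac{1}{2}\right)} = \left(D + F\right) + \frac{1}{2} \left(-2\right) \left(-4 + D\right) = \left(D + F\right) - \left(-4 + D\right) = 4 + F$)
$\left(-7 + g{\left(2,3 - 3 \right)}\right) \left(-4\right) = \left(-7 + \left(4 + \left(3 - 3\right)\right)\right) \left(-4\right) = \left(-7 + \left(4 + 0\right)\right) \left(-4\right) = \left(-7 + 4\right) \left(-4\right) = \left(-3\right) \left(-4\right) = 12$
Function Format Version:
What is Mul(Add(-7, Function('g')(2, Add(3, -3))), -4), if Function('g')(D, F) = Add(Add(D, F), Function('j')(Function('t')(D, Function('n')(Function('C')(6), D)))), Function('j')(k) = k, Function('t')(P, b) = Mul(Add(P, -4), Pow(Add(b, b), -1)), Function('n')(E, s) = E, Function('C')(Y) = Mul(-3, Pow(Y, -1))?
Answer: 12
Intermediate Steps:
Function('t')(P, b) = Mul(Rational(1, 2), Pow(b, -1), Add(-4, P)) (Function('t')(P, b) = Mul(Add(-4, P), Pow(Mul(2, b), -1)) = Mul(Add(-4, P), Mul(Rational(1, 2), Pow(b, -1))) = Mul(Rational(1, 2), Pow(b, -1), Add(-4, P)))
Function('g')(D, F) = Add(4, F) (Function('g')(D, F) = Add(Add(D, F), Mul(Rational(1, 2), Pow(Mul(-3, Pow(6, -1)), -1), Add(-4, D))) = Add(Add(D, F), Mul(Rational(1, 2), Pow(Mul(-3, Rational(1, 6)), -1), Add(-4, D))) = Add(Add(D, F), Mul(Rational(1, 2), Pow(Rational(-1, 2), -1), Add(-4, D))) = Add(Add(D, F), Mul(Rational(1, 2), -2, Add(-4, D))) = Add(Add(D, F), Add(4, Mul(-1, D))) = Add(4, F))
Mul(Add(-7, Function('g')(2, Add(3, -3))), -4) = Mul(Add(-7, Add(4, Add(3, -3))), -4) = Mul(Add(-7, Add(4, 0)), -4) = Mul(Add(-7, 4), -4) = Mul(-3, -4) = 12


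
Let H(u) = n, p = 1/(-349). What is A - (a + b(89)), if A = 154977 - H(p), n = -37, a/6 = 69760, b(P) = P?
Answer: -263635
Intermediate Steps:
a = 418560 (a = 6*69760 = 418560)
p = -1/349 ≈ -0.0028653
H(u) = -37
A = 155014 (A = 154977 - 1*(-37) = 154977 + 37 = 155014)
A - (a + b(89)) = 155014 - (418560 + 89) = 155014 - 1*418649 = 155014 - 418649 = -263635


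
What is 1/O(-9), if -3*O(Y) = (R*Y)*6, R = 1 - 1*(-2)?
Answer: 1/54 ≈ 0.018519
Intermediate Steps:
R = 3 (R = 1 + 2 = 3)
O(Y) = -6*Y (O(Y) = -3*Y*6/3 = -6*Y)
1/O(-9) = 1/(-6*(-9)) = 1/54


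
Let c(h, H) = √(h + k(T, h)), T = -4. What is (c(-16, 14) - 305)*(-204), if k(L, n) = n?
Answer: 62220 - 816*I*√2 ≈ 62220.0 - 1154.0*I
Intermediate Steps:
c(h, H) = √2*√h (c(h, H) = √(h + h) = √(2*h) = √2*√h)
(c(-16, 14) - 305)*(-204) = (√2*√(-16) - 305)*(-204) = (√2*(4*I) - 305)*(-204) = (4*I*√2 - 305)*(-204) = (-305 + 4*I*√2)*(-204) = 62220 - 816*I*√2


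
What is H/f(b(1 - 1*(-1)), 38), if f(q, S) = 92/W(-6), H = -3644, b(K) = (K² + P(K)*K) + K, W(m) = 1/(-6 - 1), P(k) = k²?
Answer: 911/161 ≈ 5.6584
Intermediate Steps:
W(m) = -⅐ (W(m) = 1/(-7) = -⅐)
b(K) = K + K² + K³ (b(K) = (K² + K²*K) + K = (K² + K³) + K = K + K² + K³)
f(q, S) = -644 (f(q, S) = 92/(-⅐) = 92*(-7) = -644)
H/f(b(1 - 1*(-1)), 38) = -3644/(-644) = -3644*(-1/644) = 911/161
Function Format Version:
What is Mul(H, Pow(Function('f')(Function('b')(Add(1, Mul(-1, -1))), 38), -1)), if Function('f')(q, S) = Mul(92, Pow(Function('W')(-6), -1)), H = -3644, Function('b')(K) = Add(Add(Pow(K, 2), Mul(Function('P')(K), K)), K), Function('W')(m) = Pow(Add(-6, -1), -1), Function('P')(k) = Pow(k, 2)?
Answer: Rational(911, 161) ≈ 5.6584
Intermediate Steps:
Function('W')(m) = Rational(-1, 7) (Function('W')(m) = Pow(-7, -1) = Rational(-1, 7))
Function('b')(K) = Add(K, Pow(K, 2), Pow(K, 3)) (Function('b')(K) = Add(Add(Pow(K, 2), Mul(Pow(K, 2), K)), K) = Add(Add(Pow(K, 2), Pow(K, 3)), K) = Add(K, Pow(K, 2), Pow(K, 3)))
Function('f')(q, S) = -644 (Function('f')(q, S) = Mul(92, Pow(Rational(-1, 7), -1)) = Mul(92, -7) = -644)
Mul(H, Pow(Function('f')(Function('b')(Add(1, Mul(-1, -1))), 38), -1)) = Mul(-3644, Pow(-644, -1)) = Mul(-3644, Rational(-1, 644)) = Rational(911, 161)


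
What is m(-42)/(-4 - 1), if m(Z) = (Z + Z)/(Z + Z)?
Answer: -1/5 ≈ -0.20000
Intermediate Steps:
m(Z) = 1 (m(Z) = (2*Z)/((2*Z)) = (2*Z)*(1/(2*Z)) = 1)
m(-42)/(-4 - 1) = 1/(-4 - 1) = 1/(-5) = 1*(-1/5) = -1/5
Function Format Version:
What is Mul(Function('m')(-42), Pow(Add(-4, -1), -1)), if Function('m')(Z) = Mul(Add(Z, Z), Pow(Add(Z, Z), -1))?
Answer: Rational(-1, 5) ≈ -0.20000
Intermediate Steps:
Function('m')(Z) = 1 (Function('m')(Z) = Mul(Mul(2, Z), Pow(Mul(2, Z), -1)) = Mul(Mul(2, Z), Mul(Rational(1, 2), Pow(Z, -1))) = 1)
Mul(Function('m')(-42), Pow(Add(-4, -1), -1)) = Mul(1, Pow(Add(-4, -1), -1)) = Mul(1, Pow(-5, -1)) = Mul(1, Rational(-1, 5)) = Rational(-1, 5)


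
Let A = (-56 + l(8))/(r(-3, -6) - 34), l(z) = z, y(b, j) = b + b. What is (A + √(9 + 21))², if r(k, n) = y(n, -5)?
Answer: 16446/529 + 48*√30/23 ≈ 42.520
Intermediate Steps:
y(b, j) = 2*b
r(k, n) = 2*n
A = 24/23 (A = (-56 + 8)/(2*(-6) - 34) = -48/(-12 - 34) = -48/(-46) = -48*(-1/46) = 24/23 ≈ 1.0435)
(A + √(9 + 21))² = (24/23 + √(9 + 21))² = (24/23 + √30)²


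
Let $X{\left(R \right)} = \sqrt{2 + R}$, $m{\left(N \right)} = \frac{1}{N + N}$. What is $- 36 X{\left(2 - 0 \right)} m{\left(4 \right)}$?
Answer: $-9$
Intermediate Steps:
$m{\left(N \right)} = \frac{1}{2 N}$
$- 36 X{\left(2 - 0 \right)} m{\left(4 \right)} = - 36 \sqrt{2 + \left(2 - 0\right)} \frac{1}{2 \cdot 4} = - 36 \sqrt{2 + \left(2 + 0\right)} \frac{1}{2} \cdot \frac{1}{4} = - 36 \sqrt{2 + 2} \cdot \frac{1}{8} = - 36 \sqrt{4} \cdot \frac{1}{8} = \left(-36\right) 2 \cdot \frac{1}{8} = \left(-72\right) \frac{1}{8} = -9$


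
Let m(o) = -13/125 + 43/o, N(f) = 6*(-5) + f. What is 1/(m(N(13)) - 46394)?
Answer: -2125/98592846 ≈ -2.1553e-5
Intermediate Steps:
N(f) = -30 + f
m(o) = -13/125 + 43/o (m(o) = -13*1/125 + 43/o = -13/125 + 43/o)
1/(m(N(13)) - 46394) = 1/((-13/125 + 43/(-30 + 13)) - 46394) = 1/((-13/125 + 43/(-17)) - 46394) = 1/((-13/125 + 43*(-1/17)) - 46394) = 1/((-13/125 - 43/17) - 46394) = 1/(-5596/2125 - 46394) = 1/(-98592846/2125) = -2125/98592846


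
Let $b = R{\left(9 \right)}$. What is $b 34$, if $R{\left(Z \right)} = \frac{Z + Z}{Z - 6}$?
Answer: $204$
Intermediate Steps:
$R{\left(Z \right)} = \frac{2 Z}{-6 + Z}$
$b = 6$ ($b = 2 \cdot 9 \frac{1}{-6 + 9} = 2 \cdot 9 \cdot \frac{1}{3} = 6$)
$b 34 = 6 \cdot 34 = 204$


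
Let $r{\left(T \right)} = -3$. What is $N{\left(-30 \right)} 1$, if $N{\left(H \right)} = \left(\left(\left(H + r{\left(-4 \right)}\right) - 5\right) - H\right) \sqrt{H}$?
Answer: $- 8 i \sqrt{30} \approx - 43.818 i$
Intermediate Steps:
$N{\left(H \right)} = - 8 \sqrt{H}$ ($N{\left(H \right)} = \left(\left(\left(H - 3\right) - 5\right) - H\right) \sqrt{H} = \left(\left(\left(-3 + H\right) - 5\right) - H\right) \sqrt{H} = \left(\left(-8 + H\right) - H\right) \sqrt{H} = - 8 \sqrt{H}$)
$N{\left(-30 \right)} 1 = - 8 \sqrt{-30} \cdot 1 = - 8 i \sqrt{30} \cdot 1 = - 8 i \sqrt{30}$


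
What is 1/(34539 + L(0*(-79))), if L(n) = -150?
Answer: 1/34389 ≈ 2.9079e-5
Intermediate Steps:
1/(34539 + L(0*(-79))) = 1/(34539 - 150) = 1/34389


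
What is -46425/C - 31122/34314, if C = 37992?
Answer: -1159321/544552 ≈ -2.1289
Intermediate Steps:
-46425/C - 31122/34314 = -46425/37992 - 31122/34314 = -46425*1/37992 - 31122*1/34314 = -15475/12664 - 39/43 = -1159321/544552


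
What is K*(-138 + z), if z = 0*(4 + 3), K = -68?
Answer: 9384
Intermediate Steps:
z = 0 (z = 0*7 = 0)
K*(-138 + z) = -68*(-138 + 0) = -68*(-138) = 9384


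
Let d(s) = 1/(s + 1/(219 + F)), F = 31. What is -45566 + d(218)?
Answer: -2483392316/54501 ≈ -45566.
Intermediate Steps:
d(s) = 1/(1/250 + s) (d(s) = 1/(s + 1/(219 + 31)) = 1/(s + 1/250) = 1/(1/250 + s))
-45566 + d(218) = -45566 + 250/(1 + 250*218) = -45566 + 250/(1 + 54500) = -45566 + 250/54501 = -2483392316/54501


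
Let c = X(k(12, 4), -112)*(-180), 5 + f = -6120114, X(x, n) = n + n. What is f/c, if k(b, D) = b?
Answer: -6120119/40320 ≈ -151.79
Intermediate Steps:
X(x, n) = 2*n
f = -6120119 (f = -5 - 6120114 = -6120119)
c = 40320 (c = (2*(-112))*(-180) = -224*(-180) = 40320)
f/c = -6120119/40320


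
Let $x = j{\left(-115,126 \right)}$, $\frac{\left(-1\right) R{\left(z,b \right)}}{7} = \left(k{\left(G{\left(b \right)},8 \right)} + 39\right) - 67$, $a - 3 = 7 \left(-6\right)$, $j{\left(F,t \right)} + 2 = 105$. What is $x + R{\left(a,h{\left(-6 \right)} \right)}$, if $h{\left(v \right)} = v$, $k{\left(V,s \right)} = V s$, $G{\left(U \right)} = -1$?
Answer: $355$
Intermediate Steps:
$j{\left(F,t \right)} = 103$ ($j{\left(F,t \right)} = -2 + 105 = 103$)
$a = -39$ ($a = 3 + 7 \left(-6\right) = 3 - 42 = -39$)
$R{\left(z,b \right)} = 252$ ($R{\left(z,b \right)} = - 7 \left(\left(\left(-1\right) 8 + 39\right) - 67\right) = - 7 \left(\left(-8 + 39\right) - 67\right) = - 7 \left(31 - 67\right) = \left(-7\right) \left(-36\right) = 252$)
$x = 103$
$x + R{\left(a,h{\left(-6 \right)} \right)} = 103 + 252 = 355$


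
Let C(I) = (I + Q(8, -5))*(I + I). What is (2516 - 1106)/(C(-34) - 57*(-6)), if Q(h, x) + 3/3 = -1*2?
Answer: 705/1429 ≈ 0.49335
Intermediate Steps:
Q(h, x) = -3 (Q(h, x) = -1 - 1*2 = -1 - 2 = -3)
C(I) = 2*I*(-3 + I) (C(I) = (I - 3)*(I + I) = (-3 + I)*(2*I) = 2*I*(-3 + I))
(2516 - 1106)/(C(-34) - 57*(-6)) = (2516 - 1106)/(2*(-34)*(-3 - 34) - 57*(-6)) = 1410/(2*(-34)*(-37) + 342) = 1410/(2516 + 342) = 1410/2858 = 1410*(1/2858) = 705/1429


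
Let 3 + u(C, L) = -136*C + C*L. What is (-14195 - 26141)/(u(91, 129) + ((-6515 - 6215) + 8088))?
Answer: 20168/2641 ≈ 7.6365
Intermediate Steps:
u(C, L) = -3 - 136*C + C*L (u(C, L) = -3 + (-136*C + C*L) = -3 - 136*C + C*L)
(-14195 - 26141)/(u(91, 129) + ((-6515 - 6215) + 8088)) = (-14195 - 26141)/((-3 - 136*91 + 91*129) + ((-6515 - 6215) + 8088)) = -40336/((-3 - 12376 + 11739) + (-12730 + 8088)) = -40336/(-640 - 4642) = -40336/(-5282) = -40336*(-1/5282) = 20168/2641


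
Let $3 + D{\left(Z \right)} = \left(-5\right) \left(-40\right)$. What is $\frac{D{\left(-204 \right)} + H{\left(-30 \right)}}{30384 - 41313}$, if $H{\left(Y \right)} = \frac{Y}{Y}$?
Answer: $- \frac{66}{3643} \approx -0.018117$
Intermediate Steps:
$H{\left(Y \right)} = 1$
$D{\left(Z \right)} = 197$ ($D{\left(Z \right)} = -3 - -200 = -3 + 200 = 197$)
$\frac{D{\left(-204 \right)} + H{\left(-30 \right)}}{30384 - 41313} = \frac{197 + 1}{30384 - 41313} = \frac{198}{-10929} = 198 \left(- \frac{1}{10929}\right) = - \frac{66}{3643}$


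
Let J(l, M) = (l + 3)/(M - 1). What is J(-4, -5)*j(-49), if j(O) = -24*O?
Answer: 196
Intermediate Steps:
J(l, M) = (3 + l)/(-1 + M)
J(-4, -5)*j(-49) = ((3 - 4)/(-1 - 5))*(-24*(-49)) = (-1/(-6))*1176 = -⅙*(-1)*1176 = (⅙)*1176 = 196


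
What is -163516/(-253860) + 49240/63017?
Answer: 5701088543/3999373905 ≈ 1.4255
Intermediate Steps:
-163516/(-253860) + 49240/63017 = -163516*(-1/253860) + 49240*(1/63017) = 40879/63465 + 49240/63017 = 5701088543/3999373905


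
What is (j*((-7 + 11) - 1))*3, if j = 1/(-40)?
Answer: -9/40 ≈ -0.22500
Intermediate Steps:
j = -1/40 ≈ -0.025000
(j*((-7 + 11) - 1))*3 = -((-7 + 11) - 1)/40*3 = -(4 - 1)/40*3 = -1/40*3*3 = -3/40*3 = -9/40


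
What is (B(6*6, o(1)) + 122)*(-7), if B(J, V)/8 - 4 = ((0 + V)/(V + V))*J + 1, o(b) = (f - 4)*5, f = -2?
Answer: -2142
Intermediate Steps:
o(b) = -30 (o(b) = (-2 - 4)*5 = -6*5 = -30)
B(J, V) = 40 + 4*J (B(J, V) = 32 + 8*(((0 + V)/(V + V))*J + 1) = 32 + 8*((V/((2*V)))*J + 1) = 32 + 8*((V*(1/(2*V)))*J + 1) = 32 + 8*(J/2 + 1) = 32 + 8*(1 + J/2) = 32 + (8 + 4*J) = 40 + 4*J)
(B(6*6, o(1)) + 122)*(-7) = ((40 + 4*(6*6)) + 122)*(-7) = ((40 + 4*36) + 122)*(-7) = ((40 + 144) + 122)*(-7) = (184 + 122)*(-7) = 306*(-7) = -2142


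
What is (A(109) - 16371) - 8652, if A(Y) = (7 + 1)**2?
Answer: -24959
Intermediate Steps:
A(Y) = 64 (A(Y) = 8**2 = 64)
(A(109) - 16371) - 8652 = (64 - 16371) - 8652 = -16307 - 8652 = -24959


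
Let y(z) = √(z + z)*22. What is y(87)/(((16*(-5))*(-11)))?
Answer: √174/40 ≈ 0.32977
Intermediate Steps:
y(z) = 22*√2*√z (y(z) = √(2*z)*22 = (√2*√z)*22 = 22*√2*√z)
y(87)/(((16*(-5))*(-11))) = (22*√2*√87)/(((16*(-5))*(-11))) = (22*√174)/((-80*(-11))) = (22*√174)/880 = (22*√174)*(1/880) = √174/40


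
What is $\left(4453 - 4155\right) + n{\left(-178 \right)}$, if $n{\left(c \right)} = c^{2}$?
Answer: $31982$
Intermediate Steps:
$\left(4453 - 4155\right) + n{\left(-178 \right)} = \left(4453 - 4155\right) + \left(-178\right)^{2} = 298 + 31684 = 31982$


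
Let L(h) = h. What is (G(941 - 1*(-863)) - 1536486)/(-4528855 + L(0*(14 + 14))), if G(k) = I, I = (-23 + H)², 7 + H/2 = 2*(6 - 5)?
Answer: 1535397/4528855 ≈ 0.33903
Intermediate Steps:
H = -10 (H = -14 + 2*(2*(6 - 5)) = -14 + 2*(2*1) = -14 + 2*2 = -14 + 4 = -10)
I = 1089 (I = (-23 - 10)² = (-33)² = 1089)
G(k) = 1089
(G(941 - 1*(-863)) - 1536486)/(-4528855 + L(0*(14 + 14))) = (1089 - 1536486)/(-4528855 + 0*(14 + 14)) = -1535397/(-4528855 + 0*28) = -1535397/(-4528855 + 0) = -1535397/(-4528855) = -1535397*(-1/4528855) = 1535397/4528855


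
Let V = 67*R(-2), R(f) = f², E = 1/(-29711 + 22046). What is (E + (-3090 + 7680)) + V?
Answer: 37236569/7665 ≈ 4858.0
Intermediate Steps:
E = -1/7665 (E = 1/(-7665) = -1/7665 ≈ -0.00013046)
V = 268 (V = 67*(-2)² = 67*4 = 268)
(E + (-3090 + 7680)) + V = (-1/7665 + (-3090 + 7680)) + 268 = (-1/7665 + 4590) + 268 = 35182349/7665 + 268 = 37236569/7665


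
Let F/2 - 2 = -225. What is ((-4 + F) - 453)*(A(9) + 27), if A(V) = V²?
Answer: -97524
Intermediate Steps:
F = -446 (F = 4 + 2*(-225) = 4 - 450 = -446)
((-4 + F) - 453)*(A(9) + 27) = ((-4 - 446) - 453)*(9² + 27) = (-450 - 453)*(81 + 27) = -903*108 = -97524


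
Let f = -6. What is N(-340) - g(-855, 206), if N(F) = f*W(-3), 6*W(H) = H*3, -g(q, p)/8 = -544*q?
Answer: 3720969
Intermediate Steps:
g(q, p) = 4352*q (g(q, p) = -(-4352)*q = 4352*q)
W(H) = H/2 (W(H) = (H*3)/6 = (3*H)/6 = H/2)
N(F) = 9 (N(F) = -3*(-3) = -6*(-3/2) = 9)
N(-340) - g(-855, 206) = 9 - 4352*(-855) = 9 - 1*(-3720960) = 9 + 3720960 = 3720969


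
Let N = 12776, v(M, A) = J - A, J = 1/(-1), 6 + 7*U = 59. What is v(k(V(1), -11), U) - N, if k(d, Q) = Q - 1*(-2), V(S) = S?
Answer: -89492/7 ≈ -12785.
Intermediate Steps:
U = 53/7 (U = -6/7 + (⅐)*59 = -6/7 + 59/7 = 53/7 ≈ 7.5714)
J = -1 (J = 1*(-1) = -1)
k(d, Q) = 2 + Q (k(d, Q) = Q + 2 = 2 + Q)
v(M, A) = -1 - A
v(k(V(1), -11), U) - N = (-1 - 1*53/7) - 1*12776 = (-1 - 53/7) - 12776 = -60/7 - 12776 = -89492/7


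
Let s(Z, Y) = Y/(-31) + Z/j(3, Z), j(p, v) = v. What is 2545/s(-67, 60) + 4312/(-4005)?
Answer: -316099523/116145 ≈ -2721.6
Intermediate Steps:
s(Z, Y) = 1 - Y/31 (s(Z, Y) = Y/(-31) + Z/Z = Y*(-1/31) + 1 = -Y/31 + 1 = 1 - Y/31)
2545/s(-67, 60) + 4312/(-4005) = 2545/(1 - 1/31*60) + 4312/(-4005) = 2545/(1 - 60/31) + 4312*(-1/4005) = 2545/(-29/31) - 4312/4005 = 2545*(-31/29) - 4312/4005 = -78895/29 - 4312/4005 = -316099523/116145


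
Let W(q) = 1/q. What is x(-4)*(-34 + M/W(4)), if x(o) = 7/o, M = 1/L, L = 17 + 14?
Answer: 3675/62 ≈ 59.274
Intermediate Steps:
L = 31
M = 1/31 ≈ 0.032258
x(-4)*(-34 + M/W(4)) = (7/(-4))*(-34 + 1/(31*(1/4))) = (7*(-¼))*(-34 + 1/(31*(¼))) = -7*(-34 + (1/31)*4)/4 = -7*(-34 + 4/31)/4 = -7/4*(-1050/31) = 3675/62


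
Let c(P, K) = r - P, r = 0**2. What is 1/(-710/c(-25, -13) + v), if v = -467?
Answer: -5/2477 ≈ -0.0020186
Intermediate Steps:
r = 0
c(P, K) = -P (c(P, K) = 0 - P = -P)
1/(-710/c(-25, -13) + v) = 1/(-710/((-1*(-25))) - 467) = 1/(-710/25 - 467) = 1/(-710*1/25 - 467) = 1/(-142/5 - 467) = 1/(-2477/5) = -5/2477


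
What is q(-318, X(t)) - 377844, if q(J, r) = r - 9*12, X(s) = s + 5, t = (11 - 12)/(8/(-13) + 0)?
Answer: -3023563/8 ≈ -3.7795e+5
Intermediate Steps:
t = 13/8 (t = -1/(8*(-1/13) + 0) = -1/(-8/13 + 0) = -1/(-8/13) = -1*(-13/8) = 13/8 ≈ 1.6250)
X(s) = 5 + s
q(J, r) = -108 + r (q(J, r) = r - 108 = -108 + r)
q(-318, X(t)) - 377844 = (-108 + (5 + 13/8)) - 377844 = (-108 + 53/8) - 377844 = -811/8 - 377844 = -3023563/8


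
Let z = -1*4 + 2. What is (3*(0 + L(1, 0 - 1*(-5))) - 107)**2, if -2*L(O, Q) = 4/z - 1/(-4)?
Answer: 697225/64 ≈ 10894.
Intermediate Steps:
z = -2 (z = -4 + 2 = -2)
L(O, Q) = 7/8 (L(O, Q) = -(4/(-2) - 1/(-4))/2 = -(4*(-1/2) - 1*(-1/4))/2 = -(-2 + 1/4)/2 = -1/2*(-7/4) = 7/8)
(3*(0 + L(1, 0 - 1*(-5))) - 107)**2 = (3*(0 + 7/8) - 107)**2 = (3*(7/8) - 107)**2 = (21/8 - 107)**2 = (-835/8)**2 = 697225/64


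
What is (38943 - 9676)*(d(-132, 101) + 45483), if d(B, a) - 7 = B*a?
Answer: 941168186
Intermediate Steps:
d(B, a) = 7 + B*a
(38943 - 9676)*(d(-132, 101) + 45483) = (38943 - 9676)*((7 - 132*101) + 45483) = 29267*((7 - 13332) + 45483) = 29267*(-13325 + 45483) = 29267*32158 = 941168186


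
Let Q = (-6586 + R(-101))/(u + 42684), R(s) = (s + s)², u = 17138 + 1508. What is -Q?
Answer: -17109/30665 ≈ -0.55793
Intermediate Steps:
u = 18646
R(s) = 4*s² (R(s) = (2*s)² = 4*s²)
Q = 17109/30665 (Q = (-6586 + 4*(-101)²)/(18646 + 42684) = (-6586 + 4*10201)/61330 = (-6586 + 40804)*(1/61330) = 34218*(1/61330) = 17109/30665 ≈ 0.55793)
-Q = -1*17109/30665 = -17109/30665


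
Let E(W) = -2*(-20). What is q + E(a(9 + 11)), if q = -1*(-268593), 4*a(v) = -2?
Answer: 268633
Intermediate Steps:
a(v) = -1/2 (a(v) = (1/4)*(-2) = -1/2)
E(W) = 40
q = 268593
q + E(a(9 + 11)) = 268593 + 40 = 268633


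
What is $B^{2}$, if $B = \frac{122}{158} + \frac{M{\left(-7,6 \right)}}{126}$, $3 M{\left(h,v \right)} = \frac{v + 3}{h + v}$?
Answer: $\frac{6165289}{11009124} \approx 0.56002$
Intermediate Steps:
$M{\left(h,v \right)} = \frac{3 + v}{3 \left(h + v\right)}$ ($M{\left(h,v \right)} = \frac{\left(v + 3\right) \frac{1}{h + v}}{3} = \frac{\left(3 + v\right) \frac{1}{h + v}}{3} = \frac{\frac{1}{h + v} \left(3 + v\right)}{3} = \frac{3 + v}{3 \left(h + v\right)}$)
$B = \frac{2483}{3318}$ ($B = \frac{122}{158} + \frac{\frac{1}{-7 + 6} \left(1 + \frac{1}{3} \cdot 6\right)}{126} = 122 \cdot \frac{1}{158} + \frac{1 + 2}{-1} \cdot \frac{1}{126} = \frac{61}{79} + \left(-1\right) 3 \cdot \frac{1}{126} = \frac{61}{79} - \frac{1}{42} = \frac{2483}{3318} \approx 0.74834$)
$B^{2} = \left(\frac{2483}{3318}\right)^{2} = \frac{6165289}{11009124}$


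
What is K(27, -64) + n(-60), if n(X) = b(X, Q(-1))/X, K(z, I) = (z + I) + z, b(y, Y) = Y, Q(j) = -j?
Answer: -601/60 ≈ -10.017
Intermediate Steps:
K(z, I) = I + 2*z (K(z, I) = (I + z) + z = I + 2*z)
n(X) = 1/X (n(X) = (-1*(-1))/X = 1/X)
K(27, -64) + n(-60) = (-64 + 2*27) + 1/(-60) = (-64 + 54) - 1/60 = -10 - 1/60 = -601/60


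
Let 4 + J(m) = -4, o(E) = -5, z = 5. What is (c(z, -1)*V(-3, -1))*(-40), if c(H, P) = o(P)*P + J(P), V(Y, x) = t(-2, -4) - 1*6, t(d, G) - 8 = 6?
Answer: 960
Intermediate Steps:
J(m) = -8 (J(m) = -4 - 4 = -8)
t(d, G) = 14 (t(d, G) = 8 + 6 = 14)
V(Y, x) = 8 (V(Y, x) = 14 - 1*6 = 14 - 6 = 8)
c(H, P) = -8 - 5*P (c(H, P) = -5*P - 8 = -8 - 5*P)
(c(z, -1)*V(-3, -1))*(-40) = ((-8 - 5*(-1))*8)*(-40) = ((-8 + 5)*8)*(-40) = -3*8*(-40) = -24*(-40) = 960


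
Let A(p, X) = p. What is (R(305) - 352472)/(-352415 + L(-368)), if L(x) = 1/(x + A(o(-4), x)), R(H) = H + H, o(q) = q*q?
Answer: 123855424/124050081 ≈ 0.99843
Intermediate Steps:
o(q) = q²
R(H) = 2*H
L(x) = 1/(16 + x) (L(x) = 1/(x + (-4)²) = 1/(x + 16) = 1/(16 + x))
(R(305) - 352472)/(-352415 + L(-368)) = (2*305 - 352472)/(-352415 + 1/(16 - 368)) = (610 - 352472)/(-352415 + 1/(-352)) = -351862/(-352415 - 1/352) = -351862/(-124050081/352) = -351862*(-352/124050081) = 123855424/124050081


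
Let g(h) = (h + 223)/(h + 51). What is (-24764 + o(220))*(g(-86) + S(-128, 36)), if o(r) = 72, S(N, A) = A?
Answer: -27729116/35 ≈ -7.9226e+5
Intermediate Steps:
g(h) = (223 + h)/(51 + h)
(-24764 + o(220))*(g(-86) + S(-128, 36)) = (-24764 + 72)*((223 - 86)/(51 - 86) + 36) = -24692*(137/(-35) + 36) = -24692*(-1/35*137 + 36) = -24692*(-137/35 + 36) = -24692*1123/35 = -27729116/35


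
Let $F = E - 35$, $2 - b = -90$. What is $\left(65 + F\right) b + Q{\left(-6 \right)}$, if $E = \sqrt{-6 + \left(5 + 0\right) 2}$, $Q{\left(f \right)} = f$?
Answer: $2938$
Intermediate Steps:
$b = 92$ ($b = 2 - -90 = 2 + 90 = 92$)
$E = 2$ ($E = \sqrt{-6 + 5 \cdot 2} = \sqrt{-6 + 10} = \sqrt{4} = 2$)
$F = -33$ ($F = 2 - 35 = -33$)
$\left(65 + F\right) b + Q{\left(-6 \right)} = \left(65 - 33\right) 92 - 6 = 32 \cdot 92 - 6 = 2944 - 6 = 2938$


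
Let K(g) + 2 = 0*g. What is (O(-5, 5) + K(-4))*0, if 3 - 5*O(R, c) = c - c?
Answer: 0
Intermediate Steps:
K(g) = -2 (K(g) = -2 + 0*g = -2 + 0 = -2)
O(R, c) = ⅗ (O(R, c) = ⅗ - (c - c)/5 = ⅗ - ⅕*0 = ⅗ + 0 = ⅗)
(O(-5, 5) + K(-4))*0 = (⅗ - 2)*0 = -7/5*0 = 0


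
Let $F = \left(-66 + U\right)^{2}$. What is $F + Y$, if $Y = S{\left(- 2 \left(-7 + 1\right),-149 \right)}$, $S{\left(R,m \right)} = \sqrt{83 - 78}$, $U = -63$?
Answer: $16641 + \sqrt{5} \approx 16643.0$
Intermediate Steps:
$S{\left(R,m \right)} = \sqrt{5}$
$Y = \sqrt{5} \approx 2.2361$
$F = 16641$ ($F = \left(-66 - 63\right)^{2} = \left(-129\right)^{2} = 16641$)
$F + Y = 16641 + \sqrt{5}$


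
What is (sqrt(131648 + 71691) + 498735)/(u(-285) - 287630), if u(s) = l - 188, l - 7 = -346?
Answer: -498735/288157 - sqrt(203339)/288157 ≈ -1.7323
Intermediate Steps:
l = -339 (l = 7 - 346 = -339)
u(s) = -527 (u(s) = -339 - 188 = -527)
(sqrt(131648 + 71691) + 498735)/(u(-285) - 287630) = (sqrt(131648 + 71691) + 498735)/(-527 - 287630) = (sqrt(203339) + 498735)/(-288157) = (498735 + sqrt(203339))*(-1/288157) = -498735/288157 - sqrt(203339)/288157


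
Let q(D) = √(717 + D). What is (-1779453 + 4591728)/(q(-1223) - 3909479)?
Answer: -1221614450525/1698225116883 - 312475*I*√506/1698225116883 ≈ -0.71935 - 4.139e-6*I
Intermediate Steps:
(-1779453 + 4591728)/(q(-1223) - 3909479) = (-1779453 + 4591728)/(√(717 - 1223) - 3909479) = 2812275/(√(-506) - 3909479) = 2812275/(I*√506 - 3909479) = 2812275/(-3909479 + I*√506)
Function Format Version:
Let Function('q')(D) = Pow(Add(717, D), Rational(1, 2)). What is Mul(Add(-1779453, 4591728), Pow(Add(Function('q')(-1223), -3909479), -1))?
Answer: Add(Rational(-1221614450525, 1698225116883), Mul(Rational(-312475, 1698225116883), I, Pow(506, Rational(1, 2)))) ≈ Add(-0.71935, Mul(-4.1390e-6, I))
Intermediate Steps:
Mul(Add(-1779453, 4591728), Pow(Add(Function('q')(-1223), -3909479), -1)) = Mul(Add(-1779453, 4591728), Pow(Add(Pow(Add(717, -1223), Rational(1, 2)), -3909479), -1)) = Mul(2812275, Pow(Add(Pow(-506, Rational(1, 2)), -3909479), -1)) = Mul(2812275, Pow(Add(Mul(I, Pow(506, Rational(1, 2))), -3909479), -1)) = Mul(2812275, Pow(Add(-3909479, Mul(I, Pow(506, Rational(1, 2)))), -1))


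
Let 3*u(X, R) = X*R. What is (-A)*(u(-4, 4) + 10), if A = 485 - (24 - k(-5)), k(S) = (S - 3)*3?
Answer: -6118/3 ≈ -2039.3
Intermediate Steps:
k(S) = -9 + 3*S (k(S) = (-3 + S)*3 = -9 + 3*S)
u(X, R) = R*X/3 (u(X, R) = (X*R)/3 = (R*X)/3 = R*X/3)
A = 437 (A = 485 - (24 - (-9 + 3*(-5))) = 485 - (24 - (-9 - 15)) = 485 - (24 - 1*(-24)) = 485 - (24 + 24) = 485 - 1*48 = 485 - 48 = 437)
(-A)*(u(-4, 4) + 10) = (-1*437)*((⅓)*4*(-4) + 10) = -437*(-16/3 + 10) = -437*14/3 = -6118/3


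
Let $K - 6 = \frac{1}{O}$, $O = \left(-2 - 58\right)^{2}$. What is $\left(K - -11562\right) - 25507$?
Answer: $- \frac{50180399}{3600} \approx -13939.0$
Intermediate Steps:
$O = 3600$ ($O = \left(-60\right)^{2} = 3600$)
$K = \frac{21601}{3600}$ ($K = 6 + \frac{1}{3600} = \frac{21601}{3600} \approx 6.0003$)
$\left(K - -11562\right) - 25507 = \left(\frac{21601}{3600} - -11562\right) - 25507 = \left(\frac{21601}{3600} + 11562\right) - 25507 = \frac{41644801}{3600} - 25507 = - \frac{50180399}{3600}$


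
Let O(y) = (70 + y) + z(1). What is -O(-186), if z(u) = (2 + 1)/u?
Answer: 113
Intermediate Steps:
z(u) = 3/u
O(y) = 73 + y (O(y) = (70 + y) + 3/1 = (70 + y) + 3*1 = (70 + y) + 3 = 73 + y)
-O(-186) = -(73 - 186) = -1*(-113) = 113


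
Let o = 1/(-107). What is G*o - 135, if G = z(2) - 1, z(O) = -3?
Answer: -14441/107 ≈ -134.96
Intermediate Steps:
o = -1/107 ≈ -0.0093458
G = -4 (G = -3 - 1 = -4)
G*o - 135 = -4*(-1/107) - 135 = 4/107 - 135 = -14441/107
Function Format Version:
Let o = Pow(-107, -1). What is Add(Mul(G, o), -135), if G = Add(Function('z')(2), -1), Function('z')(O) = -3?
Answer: Rational(-14441, 107) ≈ -134.96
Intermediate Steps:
o = Rational(-1, 107) ≈ -0.0093458
G = -4 (G = Add(-3, -1) = -4)
Add(Mul(G, o), -135) = Add(Mul(-4, Rational(-1, 107)), -135) = Add(Rational(4, 107), -135) = Rational(-14441, 107)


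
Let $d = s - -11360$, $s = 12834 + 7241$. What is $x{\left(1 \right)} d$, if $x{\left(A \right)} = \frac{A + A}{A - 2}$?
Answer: $-62870$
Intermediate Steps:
$s = 20075$
$x{\left(A \right)} = \frac{2 A}{-2 + A}$
$d = 31435$ ($d = 20075 - -11360 = 20075 + 11360 = 31435$)
$x{\left(1 \right)} d = 2 \cdot 1 \frac{1}{-2 + 1} \cdot 31435 = 2 \cdot 1 \frac{1}{-1} \cdot 31435 = 2 \cdot 1 \left(-1\right) 31435 = \left(-2\right) 31435 = -62870$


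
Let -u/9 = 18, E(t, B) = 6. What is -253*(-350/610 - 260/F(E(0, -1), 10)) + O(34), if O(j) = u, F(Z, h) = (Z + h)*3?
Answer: 990821/732 ≈ 1353.6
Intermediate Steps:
F(Z, h) = 3*Z + 3*h
u = -162 (u = -9*18 = -162)
O(j) = -162
-253*(-350/610 - 260/F(E(0, -1), 10)) + O(34) = -253*(-350/610 - 260/(3*6 + 3*10)) - 162 = -253*(-350*1/610 - 260/(18 + 30)) - 162 = -253*(-35/61 - 260/48) - 162 = -253*(-35/61 - 260*1/48) - 162 = -253*(-35/61 - 65/12) - 162 = -253*(-4385/732) - 162 = 1109405/732 - 162 = 990821/732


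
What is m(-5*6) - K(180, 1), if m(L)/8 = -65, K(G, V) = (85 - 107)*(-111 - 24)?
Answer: -3490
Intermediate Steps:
K(G, V) = 2970 (K(G, V) = -22*(-135) = 2970)
m(L) = -520 (m(L) = 8*(-65) = -520)
m(-5*6) - K(180, 1) = -520 - 1*2970 = -520 - 2970 = -3490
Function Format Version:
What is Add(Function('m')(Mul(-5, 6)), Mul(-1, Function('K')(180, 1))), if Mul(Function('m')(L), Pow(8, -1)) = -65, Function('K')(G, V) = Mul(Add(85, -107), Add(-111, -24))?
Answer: -3490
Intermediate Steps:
Function('K')(G, V) = 2970 (Function('K')(G, V) = Mul(-22, -135) = 2970)
Function('m')(L) = -520 (Function('m')(L) = Mul(8, -65) = -520)
Add(Function('m')(Mul(-5, 6)), Mul(-1, Function('K')(180, 1))) = Add(-520, Mul(-1, 2970)) = Add(-520, -2970) = -3490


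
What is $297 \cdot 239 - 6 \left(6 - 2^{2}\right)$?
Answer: $70971$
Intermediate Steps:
$297 \cdot 239 - 6 \left(6 - 2^{2}\right) = 70983 - 6 \left(6 - 4\right) = 70983 - 12 = 70971$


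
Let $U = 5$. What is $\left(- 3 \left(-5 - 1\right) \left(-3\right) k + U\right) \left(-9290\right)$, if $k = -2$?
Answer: $-1049770$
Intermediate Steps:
$\left(- 3 \left(-5 - 1\right) \left(-3\right) k + U\right) \left(-9290\right) = \left(- 3 \left(-5 - 1\right) \left(-3\right) \left(-2\right) + 5\right) \left(-9290\right) = \left(\left(-3\right) \left(-6\right) \left(-3\right) \left(-2\right) + 5\right) \left(-9290\right) = \left(18 \left(-3\right) \left(-2\right) + 5\right) \left(-9290\right) = \left(\left(-54\right) \left(-2\right) + 5\right) \left(-9290\right) = \left(108 + 5\right) \left(-9290\right) = 113 \left(-9290\right) = -1049770$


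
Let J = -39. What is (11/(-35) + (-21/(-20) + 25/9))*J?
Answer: -57551/420 ≈ -137.03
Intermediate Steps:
(11/(-35) + (-21/(-20) + 25/9))*J = (11/(-35) + (-21/(-20) + 25/9))*(-39) = (11*(-1/35) + (-21*(-1/20) + 25*(⅑)))*(-39) = (-11/35 + (21/20 + 25/9))*(-39) = (-11/35 + 689/180)*(-39) = (4427/1260)*(-39) = -57551/420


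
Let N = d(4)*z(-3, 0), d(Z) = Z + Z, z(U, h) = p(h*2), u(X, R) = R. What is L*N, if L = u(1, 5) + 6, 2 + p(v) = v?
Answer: -176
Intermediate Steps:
p(v) = -2 + v
z(U, h) = -2 + 2*h (z(U, h) = -2 + h*2 = -2 + 2*h)
d(Z) = 2*Z
L = 11 (L = 5 + 6 = 11)
N = -16 (N = (2*4)*(-2 + 2*0) = 8*(-2 + 0) = 8*(-2) = -16)
L*N = 11*(-16) = -176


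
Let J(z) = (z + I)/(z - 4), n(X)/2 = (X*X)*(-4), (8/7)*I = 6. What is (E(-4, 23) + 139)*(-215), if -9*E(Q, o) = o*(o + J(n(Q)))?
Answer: -79533445/4752 ≈ -16737.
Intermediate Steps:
I = 21/4 (I = (7/8)*6 = 21/4 ≈ 5.2500)
n(X) = -8*X² (n(X) = 2*((X*X)*(-4)) = 2*(X²*(-4)) = 2*(-4*X²) = -8*X²)
J(z) = (21/4 + z)/(-4 + z) (J(z) = (z + 21/4)/(z - 4) = (21/4 + z)/(-4 + z))
E(Q, o) = -o*(o + (21/4 - 8*Q²)/(-4 - 8*Q²))/9
(E(-4, 23) + 139)*(-215) = ((1/144)*23*(21 - 32*(-4)² - 16*23 - 32*23*(-4)²)/(1 + 2*(-4)²) + 139)*(-215) = ((1/144)*23*(21 - 32*16 - 368 - 32*23*16)/(1 + 2*16) + 139)*(-215) = ((1/144)*23*(21 - 512 - 368 - 11776)/(1 + 32) + 139)*(-215) = ((1/144)*23*(-12635)/33 + 139)*(-215) = ((1/144)*23*(1/33)*(-12635) + 139)*(-215) = (-290605/4752 + 139)*(-215) = (369923/4752)*(-215) = -79533445/4752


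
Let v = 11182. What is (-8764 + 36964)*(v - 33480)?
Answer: -628803600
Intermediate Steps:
(-8764 + 36964)*(v - 33480) = (-8764 + 36964)*(11182 - 33480) = 28200*(-22298) = -628803600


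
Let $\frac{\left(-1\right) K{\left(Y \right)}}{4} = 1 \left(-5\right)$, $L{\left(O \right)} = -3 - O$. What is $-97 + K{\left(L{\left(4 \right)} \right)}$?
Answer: $-77$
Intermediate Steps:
$K{\left(Y \right)} = 20$ ($K{\left(Y \right)} = - 4 \cdot 1 \left(-5\right) = \left(-4\right) \left(-5\right) = 20$)
$-97 + K{\left(L{\left(4 \right)} \right)} = -97 + 20 = -77$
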